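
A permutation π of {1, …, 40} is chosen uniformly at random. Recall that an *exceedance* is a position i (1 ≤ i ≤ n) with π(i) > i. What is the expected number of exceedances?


Write X = Σ_{i=1}^{40} X_i, where X_i = 1_{π(i) > i}.
For each fixed i, π(i) is uniform over {1, …, 40} (marginal of a uniform permutation), so P[π(i) > i] = (n − i)/n. Summing: Σ_{i=1}^{40} (n − i)/n = (0 + 1 + … + 39)/40 = 40(40 − 1)/(2·40) = (40 − 1)/2.
Hence E[X] = Σ_{i=1}^{40} (40 − i)/40 = 39/2 ≈ 19.500.

E[X] = 39/2 = 19.500.


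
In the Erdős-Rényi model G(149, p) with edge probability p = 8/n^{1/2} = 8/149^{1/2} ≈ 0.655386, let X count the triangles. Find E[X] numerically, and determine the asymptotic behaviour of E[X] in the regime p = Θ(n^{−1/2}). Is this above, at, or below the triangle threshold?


Number of potential triangles: C(149, 3) = 540274.
Each occurs with probability p³ ≈ (0.655386)³ ≈ 2.81507881e-01.
By linearity: E[X] = C(149, 3)·p³ ≈ 540274 · 2.81507881e-01 ≈ 152091.389123.
Since α = 1/2 < 1, p = c/n^{1/2} ≫ 1/n is above the triangle threshold p ~ 1/n. Asymptotically E[X] ~ (c³/6)·n^{3(1−α)} = (8³/6)·n^{1.5} → ∞; triangles are abundant w.h.p.

E[X] ≈ 152091.389123; in regime p = Θ(1/n^{1/2}) E[X] diverges (above the triangle threshold p ~ 1/n).


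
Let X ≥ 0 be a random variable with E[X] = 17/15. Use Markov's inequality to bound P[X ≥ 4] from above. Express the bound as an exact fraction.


μ = E[X] = 17/15, a = 4.
Markov: P[X ≥ 4] ≤ μ/a = (17/15)/4 = 17/60.
Numerically: ≈ 0.283333.
(Since a = 4 > μ = 1.133333, the bound 17/60 is < 1 and informative.)

P[X ≥ 4] ≤ 17/60 ≈ 0.283333.


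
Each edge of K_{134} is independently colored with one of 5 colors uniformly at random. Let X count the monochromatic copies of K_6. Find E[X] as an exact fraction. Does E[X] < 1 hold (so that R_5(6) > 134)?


E[X] = C(134, 6) · 5^{1 − 15} = 7177979809 · 5^{−14} = 7177979809/6103515625.
As a reduced fraction: E[X] = 7177979809/6103515625 ≈ 1.17604.
Is E[X] < 1? NO.
Since E[X] ≥ 1, the first-moment bound is inconclusive at n = 134; it does NOT by itself certify R_5(6) > 134.

E[X] = 7177979809/6103515625 ≈ 1.17604; E[X] ≥ 1; first-moment method inconclusive here.


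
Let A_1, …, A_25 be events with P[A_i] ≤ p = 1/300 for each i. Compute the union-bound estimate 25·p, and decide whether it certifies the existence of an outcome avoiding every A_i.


Union bound: P[∪_{i=1}^{25} A_i] ≤ Σ_i P[A_i] ≤ 25·p = 25·(1/300) = 1/12.
Numerically: 1/12 ≈ 0.0833.
Is 1/12 < 1? YES.
Since P[∪ A_i] ≤ 1/12 < 1, the complement has P[∩ A_i^c] ≥ 1 − 1/12 = 11/12 > 0, so some outcome avoids every A_i.

25·p = 1/12 ≈ 0.0833; existence CERTIFIED by the union bound.


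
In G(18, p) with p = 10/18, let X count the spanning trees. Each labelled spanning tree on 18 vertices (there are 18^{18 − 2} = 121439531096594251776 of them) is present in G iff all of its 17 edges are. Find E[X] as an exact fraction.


K_18 has 18^{18 − 2} = 121439531096594251776 labelled spanning trees.
For each such spanning tree H, let X_H = 1 if all 17 edges of H are present in G. Then P[X_H = 1] = p^{17} = (5/9)^{17} = 762939453125/16677181699666569.
Summing the indicators: E[X] = Σ_H E[X_H] = 121439531096594251776 · p^{17} = 121439531096594251776 · 762939453125/16677181699666569 = 50000000000000000/9.
Numerically: E[X] ≈ 5.56e+15.

E[X] = 121439531096594251776 · (5/9)^{17} = 50000000000000000/9 ≈ 5.56e+15.


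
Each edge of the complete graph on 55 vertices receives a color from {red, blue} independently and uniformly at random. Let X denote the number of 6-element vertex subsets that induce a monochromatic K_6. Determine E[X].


Let X = Σ_S X_S over the C(55, 6) = 28989675 subsets S of size 6, where X_S = 1 if the K_6 on S is monochromatic.
For a fixed S, the K_6 on S has C(6, 2) = 15 edges. P[all 15 edges red] = (1/2)^15, and likewise for blue, so P[monochromatic] = 2·(1/2)^15 = 2^{1 − 15} = 1/16384.
Summing: E[X] = C(55, 6) · 2^{1 − 15} = 28989675 · 1/16384 = 28989675/16384.
Numerically: E[X] ≈ 1769.389.

E[X] = C(55,6)·2^(1−C(6,2)) = 28989675/16384 ≈ 1769.389.


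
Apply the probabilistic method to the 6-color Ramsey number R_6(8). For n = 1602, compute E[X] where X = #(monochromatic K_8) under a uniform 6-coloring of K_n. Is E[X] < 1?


E[X] = C(1602, 8) · 6^{1 − 28} = 1057248389245018627800 · 6^{−27} = 1057248389245018627800/1023490369077469249536.
As a reduced fraction: E[X] = 14684005406180814275/14215144014964850688 ≈ 1.033.
Is E[X] < 1? NO.
Since E[X] ≥ 1, the first-moment bound is inconclusive at n = 1602; it does NOT by itself certify R_6(8) > 1602.

E[X] = 14684005406180814275/14215144014964850688 ≈ 1.033; E[X] ≥ 1; first-moment method inconclusive here.


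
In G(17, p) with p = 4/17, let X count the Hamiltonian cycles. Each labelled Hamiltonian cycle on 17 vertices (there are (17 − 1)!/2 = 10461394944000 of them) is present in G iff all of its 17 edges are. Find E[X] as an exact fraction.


K_17 has (17 − 1)!/2 = 10461394944000 labelled Hamiltonian cycles.
For each such Hamiltonian cycle H, let X_H = 1 if all 17 edges of H are present in G. Then P[X_H = 1] = p^{17} = (4/17)^{17} = 17179869184/827240261886336764177.
Summing the indicators: E[X] = Σ_H E[X_H] = 10461394944000 · p^{17} = 10461394944000 · 17179869184/827240261886336764177 = 179725396620079005696000/827240261886336764177.
Numerically: E[X] ≈ 217.

E[X] = 10461394944000 · (4/17)^{17} = 179725396620079005696000/827240261886336764177 ≈ 217.


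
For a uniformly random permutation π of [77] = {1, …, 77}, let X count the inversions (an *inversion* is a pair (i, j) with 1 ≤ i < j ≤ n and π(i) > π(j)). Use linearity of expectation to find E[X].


Write X = Σ X_I over the C(77, 2) = 2926 pairs i < j, with X_I the indicator of one inversion.
There are 2926 indicators.
For each fixed pair i < j, the values π(i) and π(j) are two distinct elements of {1, …, 77} in uniformly random order; by symmetry P[π(i) > π(j)] = 1/2.
By linearity: E[X] = 2926 · (1/2) = C(77, 2) · (1/2) = 2926/2 = 1463 ≈ 1463.000000.

E[X] = 1463 = 1463.000000.


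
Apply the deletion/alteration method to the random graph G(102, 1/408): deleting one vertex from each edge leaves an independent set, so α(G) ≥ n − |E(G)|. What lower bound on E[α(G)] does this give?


E[|E(G)|] = C(102, 2)·p = 5151 · (1/408) = 101/8.
E[α(G)] ≥ n − E[|E(G)|] = 102 − 101/8 = 715/8.
Numerically: ≈ 89.375.
(This is only a lower bound; the true E[α(G)] may be larger.)

E[α(G)] ≥ 715/8 ≈ 89.375.


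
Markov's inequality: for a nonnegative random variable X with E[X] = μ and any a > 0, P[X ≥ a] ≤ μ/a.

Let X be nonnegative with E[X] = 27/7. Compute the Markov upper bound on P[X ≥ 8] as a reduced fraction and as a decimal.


μ = E[X] = 27/7, a = 8.
Markov: P[X ≥ 8] ≤ μ/a = (27/7)/8 = 27/56.
Numerically: ≈ 0.48214.
(Since a = 8 > μ = 3.85714, the bound 27/56 is < 1 and informative.)

P[X ≥ 8] ≤ 27/56 ≈ 0.48214.


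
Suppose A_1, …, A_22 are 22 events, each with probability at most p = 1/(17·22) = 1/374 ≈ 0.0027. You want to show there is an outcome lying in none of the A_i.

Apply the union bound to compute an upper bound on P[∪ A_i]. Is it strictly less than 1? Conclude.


Union bound: P[∪_{i=1}^{22} A_i] ≤ Σ_i P[A_i] ≤ 22·p = 22·(1/374) = 1/17.
Numerically: 1/17 ≈ 0.0588.
Is 1/17 < 1? YES.
Since P[∪ A_i] ≤ 1/17 < 1, the complement has P[∩ A_i^c] ≥ 1 − 1/17 = 16/17 > 0, so some outcome avoids every A_i.

22·p = 1/17 ≈ 0.0588; existence CERTIFIED by the union bound.


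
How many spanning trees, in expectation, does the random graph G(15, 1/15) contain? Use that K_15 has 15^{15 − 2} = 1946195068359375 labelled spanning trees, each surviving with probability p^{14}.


K_15 has 15^{15 − 2} = 1946195068359375 labelled spanning trees.
For each such spanning tree H, let X_H = 1 if all 14 edges of H are present in G. Then P[X_H = 1] = p^{14} = (1/15)^{14} = 1/29192926025390625.
By linearity: E[X] = Σ_H E[X_H] = 1946195068359375 · p^{14} = 1946195068359375 · 1/29192926025390625 = 1/15.
Numerically: E[X] ≈ 0.0666667.

E[X] = 1946195068359375 · (1/15)^{14} = 1/15 ≈ 0.0666667.


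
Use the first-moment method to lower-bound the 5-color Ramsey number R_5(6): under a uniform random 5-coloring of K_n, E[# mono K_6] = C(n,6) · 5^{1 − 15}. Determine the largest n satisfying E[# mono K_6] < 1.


We need C(n, 6) · 5^{1 − 15} < 1, i.e. C(n, 6) < 5^{15 − 1} = 6103515625.
Check values of n near the boundary:
  n = 125: C(125, 6) = 4690625500; 4690625500 < 6103515625? YES
  n = 126: C(126, 6) = 4925156775; 4925156775 < 6103515625? YES
  n = 127: C(127, 6) = 5169379425; 5169379425 < 6103515625? YES
  n = 128: C(128, 6) = 5423611200; 5423611200 < 6103515625? YES
  n = 129: C(129, 6) = 5688177600; 5688177600 < 6103515625? YES
  n = 130: C(130, 6) = 5963412000; 5963412000 < 6103515625? YES
  n = 131: C(131, 6) = 6249655776; 6249655776 < 6103515625? NO
The largest n with C(n, 6) < 6103515625 is n = 130 (where E[X] = 47707296/48828125 ≈ 0.977). Hence R_5(6) > 130, i.e. R_5(6) ≥ 131.

Largest n = 130; hence R_5(6) > 130.


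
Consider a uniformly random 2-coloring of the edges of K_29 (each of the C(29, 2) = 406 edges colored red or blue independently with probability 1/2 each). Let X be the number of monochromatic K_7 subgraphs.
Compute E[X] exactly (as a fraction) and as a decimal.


Let X = Σ_S X_S over the C(29, 7) = 1560780 subsets S of size 7, where X_S = 1 if the K_7 on S is monochromatic.
For a fixed S, the K_7 on S has C(7, 2) = 21 edges. P[all 21 edges red] = (1/2)^21, and likewise for blue, so P[monochromatic] = 2·(1/2)^21 = 2^{1 − 21} = 1/1048576.
By linearity: E[X] = C(29, 7) · 2^{1 − 21} = 1560780 · 1/1048576 = 390195/262144.
Numerically: E[X] ≈ 1.488476.

E[X] = C(29,7)·2^(1−C(7,2)) = 390195/262144 ≈ 1.488476.


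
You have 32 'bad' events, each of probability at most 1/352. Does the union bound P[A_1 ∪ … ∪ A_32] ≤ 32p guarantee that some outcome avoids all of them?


Union bound: P[∪_{i=1}^{32} A_i] ≤ Σ_i P[A_i] ≤ 32·p = 32·(1/352) = 1/11.
Numerically: 1/11 ≈ 0.090909.
Is 1/11 < 1? YES.
Since P[∪ A_i] ≤ 1/11 < 1, the complement has P[∩ A_i^c] ≥ 1 − 1/11 = 10/11 > 0, so some outcome avoids every A_i.

32·p = 1/11 ≈ 0.090909; existence CERTIFIED by the union bound.


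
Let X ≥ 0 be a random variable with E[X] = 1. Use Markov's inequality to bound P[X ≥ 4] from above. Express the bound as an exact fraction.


μ = E[X] = 1, a = 4.
Markov: P[X ≥ 4] ≤ μ/a = (1)/4 = 1/4.
Numerically: ≈ 0.250.
(Since a = 4 > μ = 1.000, the bound 1/4 is < 1 and informative.)

P[X ≥ 4] ≤ 1/4 ≈ 0.250.


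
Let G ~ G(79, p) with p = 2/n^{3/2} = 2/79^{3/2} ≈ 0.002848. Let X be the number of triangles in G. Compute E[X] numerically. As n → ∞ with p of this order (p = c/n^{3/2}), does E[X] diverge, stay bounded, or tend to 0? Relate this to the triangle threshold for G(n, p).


Number of potential triangles: C(79, 3) = 79079.
Each occurs with probability p³ ≈ (0.002848)³ ≈ 2.310830e-08.
By linearity: E[X] = C(79, 3)·p³ ≈ 79079 · 2.310830e-08 ≈ 0.0018.
Since α = 3/2 > 1, p = c/n^{3/2} = o(1/n) is below the triangle threshold p ~ 1/n. Asymptotically E[X] ~ (c³/6)·n^{3(1−α)} = (2³/6)·n^{-1.5} → 0, so by Markov's inequality G has no triangles w.h.p.

E[X] ≈ 0.0018; in regime p = Θ(1/n^{3/2}) E[X] tends to 0 (below the triangle threshold p ~ 1/n).


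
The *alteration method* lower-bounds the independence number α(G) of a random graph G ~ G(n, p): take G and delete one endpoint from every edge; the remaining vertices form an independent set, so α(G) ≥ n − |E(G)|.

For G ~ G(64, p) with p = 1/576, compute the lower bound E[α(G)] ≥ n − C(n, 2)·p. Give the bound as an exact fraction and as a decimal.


E[|E(G)|] = C(64, 2)·p = 2016 · (1/576) = 7/2.
E[α(G)] ≥ n − E[|E(G)|] = 64 − 7/2 = 121/2.
Numerically: ≈ 60.5000.
(This is only a lower bound; the true E[α(G)] may be larger.)

E[α(G)] ≥ 121/2 ≈ 60.5000.


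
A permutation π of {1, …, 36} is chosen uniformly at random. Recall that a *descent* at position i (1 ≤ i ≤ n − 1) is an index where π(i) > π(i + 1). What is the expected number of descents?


Write X = Σ X_I over i = 1, …, 35, with X_I the indicator of one descent.
There are 35 indicators.
For each fixed i, the pair (π(i), π(i+1)) is a uniformly random ordered pair of distinct values from {1, …, 36}; by symmetry P[π(i) > π(i+1)] = 1/2.
By linearity: E[X] = 35 · (1/2) = (36 − 1) · (1/2) = 35/2 ≈ 17.5000.

E[X] = 35/2 = 17.5000.


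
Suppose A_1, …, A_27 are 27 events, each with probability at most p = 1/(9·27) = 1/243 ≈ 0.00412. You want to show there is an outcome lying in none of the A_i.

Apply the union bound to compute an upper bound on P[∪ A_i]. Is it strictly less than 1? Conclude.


Union bound: P[∪_{i=1}^{27} A_i] ≤ Σ_i P[A_i] ≤ 27·p = 27·(1/243) = 1/9.
Numerically: 1/9 ≈ 0.11111.
Is 1/9 < 1? YES.
Since P[∪ A_i] ≤ 1/9 < 1, the complement has P[∩ A_i^c] ≥ 1 − 1/9 = 8/9 > 0, so some outcome avoids every A_i.

27·p = 1/9 ≈ 0.11111; existence CERTIFIED by the union bound.


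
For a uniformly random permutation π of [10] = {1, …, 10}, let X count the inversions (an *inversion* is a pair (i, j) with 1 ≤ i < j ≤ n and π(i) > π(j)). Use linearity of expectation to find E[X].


Write X = Σ X_I over the C(10, 2) = 45 pairs i < j, with X_I the indicator of one inversion.
There are 45 indicators.
For each fixed pair i < j, the values π(i) and π(j) are two distinct elements of {1, …, 10} in uniformly random order; by symmetry P[π(i) > π(j)] = 1/2.
By linearity: E[X] = 45 · (1/2) = C(10, 2) · (1/2) = 45/2 = 45/2 ≈ 22.500000.

E[X] = 45/2 = 22.500000.


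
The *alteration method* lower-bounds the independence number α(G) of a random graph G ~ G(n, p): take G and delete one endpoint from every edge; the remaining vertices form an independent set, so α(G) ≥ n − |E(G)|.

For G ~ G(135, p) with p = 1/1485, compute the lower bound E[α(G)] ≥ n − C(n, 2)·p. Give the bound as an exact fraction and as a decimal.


E[|E(G)|] = C(135, 2)·p = 9045 · (1/1485) = 67/11.
E[α(G)] ≥ n − E[|E(G)|] = 135 − 67/11 = 1418/11.
Numerically: ≈ 128.9091.
(This is only a lower bound; the true E[α(G)] may be larger.)

E[α(G)] ≥ 1418/11 ≈ 128.9091.


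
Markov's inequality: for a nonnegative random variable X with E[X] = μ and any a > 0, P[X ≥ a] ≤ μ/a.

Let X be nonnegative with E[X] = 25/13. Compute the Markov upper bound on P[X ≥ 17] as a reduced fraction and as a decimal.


μ = E[X] = 25/13, a = 17.
Markov: P[X ≥ 17] ≤ μ/a = (25/13)/17 = 25/221.
Numerically: ≈ 0.113.
(Since a = 17 > μ = 1.923, the bound 25/221 is < 1 and informative.)

P[X ≥ 17] ≤ 25/221 ≈ 0.113.


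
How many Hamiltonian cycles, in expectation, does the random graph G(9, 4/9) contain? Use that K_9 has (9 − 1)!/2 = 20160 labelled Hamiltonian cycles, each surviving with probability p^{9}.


K_9 has (9 − 1)!/2 = 20160 labelled Hamiltonian cycles.
For each such Hamiltonian cycle H, let X_H = 1 if all 9 edges of H are present in G. Then P[X_H = 1] = p^{9} = (4/9)^{9} = 262144/387420489.
By linearity of expectation: E[X] = Σ_H E[X_H] = 20160 · p^{9} = 20160 · 262144/387420489 = 587202560/43046721.
Numerically: E[X] ≈ 13.6411.

E[X] = 20160 · (4/9)^{9} = 587202560/43046721 ≈ 13.6411.


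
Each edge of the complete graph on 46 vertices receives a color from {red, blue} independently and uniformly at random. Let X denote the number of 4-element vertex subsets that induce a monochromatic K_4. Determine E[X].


Let X = Σ_S X_S over the C(46, 4) = 163185 subsets S of size 4, where X_S = 1 if the K_4 on S is monochromatic.
For a fixed S, the K_4 on S has C(4, 2) = 6 edges. P[all 6 edges red] = (1/2)^6, and likewise for blue, so P[monochromatic] = 2·(1/2)^6 = 2^{1 − 6} = 1/32.
Summing: E[X] = C(46, 4) · 2^{1 − 6} = 163185 · 1/32 = 163185/32.
Numerically: E[X] ≈ 5099.53125.

E[X] = C(46,4)·2^(1−C(4,2)) = 163185/32 ≈ 5099.53125.


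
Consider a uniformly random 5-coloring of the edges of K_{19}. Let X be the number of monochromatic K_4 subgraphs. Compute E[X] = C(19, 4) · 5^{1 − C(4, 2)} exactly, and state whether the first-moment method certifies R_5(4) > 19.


E[X] = C(19, 4) · 5^{1 − 6} = 3876 · 5^{−5} = 3876/3125.
As a reduced fraction: E[X] = 3876/3125 ≈ 1.2403200.
Is E[X] < 1? NO.
Since E[X] ≥ 1, the first-moment bound is inconclusive at n = 19; it does NOT by itself certify R_5(4) > 19.

E[X] = 3876/3125 ≈ 1.2403200; E[X] ≥ 1; first-moment method inconclusive here.


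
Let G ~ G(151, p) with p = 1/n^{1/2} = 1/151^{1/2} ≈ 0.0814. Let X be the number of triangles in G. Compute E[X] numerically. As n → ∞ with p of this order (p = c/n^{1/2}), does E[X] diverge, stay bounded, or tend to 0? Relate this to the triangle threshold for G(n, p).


Number of potential triangles: C(151, 3) = 562475.
Each occurs with probability p³ ≈ (0.0814)³ ≈ 5.38933e-04.
By linearity: E[X] = C(151, 3)·p³ ≈ 562475 · 5.38933e-04 ≈ 303.136.
Since α = 1/2 < 1, p = c/n^{1/2} ≫ 1/n is above the triangle threshold p ~ 1/n. Asymptotically E[X] ~ (c³/6)·n^{3(1−α)} = (1³/6)·n^{1.5} → ∞; triangles are abundant w.h.p.

E[X] ≈ 303.136; in regime p = Θ(1/n^{1/2}) E[X] diverges (above the triangle threshold p ~ 1/n).


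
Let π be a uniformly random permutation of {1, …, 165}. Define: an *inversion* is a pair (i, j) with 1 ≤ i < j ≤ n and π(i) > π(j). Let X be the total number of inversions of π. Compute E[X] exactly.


Write X = Σ X_I over the C(165, 2) = 13530 pairs i < j, with X_I the indicator of one inversion.
There are 13530 indicators.
For each fixed pair i < j, the values π(i) and π(j) are two distinct elements of {1, …, 165} in uniformly random order; by symmetry P[π(i) > π(j)] = 1/2.
By linearity: E[X] = 13530 · (1/2) = C(165, 2) · (1/2) = 13530/2 = 6765 ≈ 6765.00000.

E[X] = 6765 = 6765.00000.


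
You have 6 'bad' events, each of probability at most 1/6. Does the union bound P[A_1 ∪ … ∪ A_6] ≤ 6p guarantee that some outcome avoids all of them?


Union bound: P[∪_{i=1}^{6} A_i] ≤ Σ_i P[A_i] ≤ 6·p = 6·(1/6) = 1.
Numerically: 1 ≈ 1.000000.
Is 1 < 1? NO.
Since the bound 1 is ≥ 1, the union bound is uninformative here; it does NOT by itself certify existence.

6·p = 1 ≈ 1.000000; existence NOT certified by the union bound.


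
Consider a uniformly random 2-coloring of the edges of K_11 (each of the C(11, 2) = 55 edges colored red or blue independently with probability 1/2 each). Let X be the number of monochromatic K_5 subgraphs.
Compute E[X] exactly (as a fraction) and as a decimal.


Let X = Σ_S X_S over the C(11, 5) = 462 subsets S of size 5, where X_S = 1 if the K_5 on S is monochromatic.
For a fixed S, the K_5 on S has C(5, 2) = 10 edges. P[all 10 edges red] = (1/2)^10, and likewise for blue, so P[monochromatic] = 2·(1/2)^10 = 2^{1 − 10} = 1/512.
By linearity of expectation: E[X] = C(11, 5) · 2^{1 − 10} = 462 · 1/512 = 231/256.
Numerically: E[X] ≈ 0.90234.

E[X] = C(11,5)·2^(1−C(5,2)) = 231/256 ≈ 0.90234.


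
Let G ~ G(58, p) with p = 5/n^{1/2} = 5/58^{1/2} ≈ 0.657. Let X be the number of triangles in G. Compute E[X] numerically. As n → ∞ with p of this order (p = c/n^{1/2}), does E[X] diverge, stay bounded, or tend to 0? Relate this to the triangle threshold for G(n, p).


Number of potential triangles: C(58, 3) = 30856.
Each occurs with probability p³ ≈ (0.657)³ ≈ 2.82988e-01.
By linearity: E[X] = C(58, 3)·p³ ≈ 30856 · 2.82988e-01 ≈ 8731.878.
Since α = 1/2 < 1, p = c/n^{1/2} ≫ 1/n is above the triangle threshold p ~ 1/n. Asymptotically E[X] ~ (c³/6)·n^{3(1−α)} = (5³/6)·n^{1.5} → ∞; triangles are abundant w.h.p.

E[X] ≈ 8731.878; in regime p = Θ(1/n^{1/2}) E[X] diverges (above the triangle threshold p ~ 1/n).


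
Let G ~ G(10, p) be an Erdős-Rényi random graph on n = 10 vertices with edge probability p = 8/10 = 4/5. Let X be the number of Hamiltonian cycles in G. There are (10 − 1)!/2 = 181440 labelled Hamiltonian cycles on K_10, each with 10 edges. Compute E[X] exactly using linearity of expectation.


K_10 has (10 − 1)!/2 = 181440 labelled Hamiltonian cycles.
For each such Hamiltonian cycle H, let X_H = 1 if all 10 edges of H are present in G. Then P[X_H = 1] = p^{10} = (4/5)^{10} = 1048576/9765625.
By linearity: E[X] = Σ_H E[X_H] = 181440 · p^{10} = 181440 · 1048576/9765625 = 38050725888/1953125.
Numerically: E[X] ≈ 1.948e+04.

E[X] = 181440 · (4/5)^{10} = 38050725888/1953125 ≈ 1.948e+04.


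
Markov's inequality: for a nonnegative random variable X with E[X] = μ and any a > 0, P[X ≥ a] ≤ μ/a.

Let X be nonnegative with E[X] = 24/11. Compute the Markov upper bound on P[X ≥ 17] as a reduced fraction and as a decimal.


μ = E[X] = 24/11, a = 17.
Markov: P[X ≥ 17] ≤ μ/a = (24/11)/17 = 24/187.
Numerically: ≈ 0.1283.
(Since a = 17 > μ = 2.1818, the bound 24/187 is < 1 and informative.)

P[X ≥ 17] ≤ 24/187 ≈ 0.1283.


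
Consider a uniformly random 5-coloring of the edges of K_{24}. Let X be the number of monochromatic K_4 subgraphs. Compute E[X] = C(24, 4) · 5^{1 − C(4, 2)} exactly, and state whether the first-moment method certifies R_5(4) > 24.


E[X] = C(24, 4) · 5^{1 − 6} = 10626 · 5^{−5} = 10626/3125.
As a reduced fraction: E[X] = 10626/3125 ≈ 3.400.
Is E[X] < 1? NO.
Since E[X] ≥ 1, the first-moment bound is inconclusive at n = 24; it does NOT by itself certify R_5(4) > 24.

E[X] = 10626/3125 ≈ 3.400; E[X] ≥ 1; first-moment method inconclusive here.


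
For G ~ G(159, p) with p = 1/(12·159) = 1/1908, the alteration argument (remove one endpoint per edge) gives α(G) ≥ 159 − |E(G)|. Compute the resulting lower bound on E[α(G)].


E[|E(G)|] = C(159, 2)·p = 12561 · (1/1908) = 79/12.
E[α(G)] ≥ n − E[|E(G)|] = 159 − 79/12 = 1829/12.
Numerically: ≈ 152.416667.
(This is only a lower bound; the true E[α(G)] may be larger.)

E[α(G)] ≥ 1829/12 ≈ 152.416667.


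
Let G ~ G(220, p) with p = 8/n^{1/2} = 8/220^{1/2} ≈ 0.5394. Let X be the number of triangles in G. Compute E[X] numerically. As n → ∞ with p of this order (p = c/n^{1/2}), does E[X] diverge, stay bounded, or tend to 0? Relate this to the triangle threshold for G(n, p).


Number of potential triangles: C(220, 3) = 1750540.
Each occurs with probability p³ ≈ (0.5394)³ ≈ 1.569047e-01.
By linearity: E[X] = C(220, 3)·p³ ≈ 1750540 · 1.569047e-01 ≈ 274667.9452.
Since α = 1/2 < 1, p = c/n^{1/2} ≫ 1/n is above the triangle threshold p ~ 1/n. Asymptotically E[X] ~ (c³/6)·n^{3(1−α)} = (8³/6)·n^{1.5} → ∞; triangles are abundant w.h.p.

E[X] ≈ 274667.9452; in regime p = Θ(1/n^{1/2}) E[X] diverges (above the triangle threshold p ~ 1/n).


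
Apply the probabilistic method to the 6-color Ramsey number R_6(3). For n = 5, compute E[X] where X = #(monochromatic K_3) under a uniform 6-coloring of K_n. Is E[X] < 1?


E[X] = C(5, 3) · 6^{1 − 3} = 10 · 6^{−2} = 10/36.
As a reduced fraction: E[X] = 5/18 ≈ 0.27778.
Is E[X] < 1? YES.
Since E[X] < 1, there exists a 6-coloring of K_{5} with no monochromatic K_3; hence R_6(3) > 5.

E[X] = 5/18 ≈ 0.27778; E[X] < 1, so R_6(3) > 5.


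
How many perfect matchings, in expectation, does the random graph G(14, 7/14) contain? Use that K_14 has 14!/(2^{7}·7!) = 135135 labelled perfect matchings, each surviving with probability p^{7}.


K_14 has 14!/(2^{7}·7!) = 135135 labelled perfect matchings.
For each such perfect matching H, let X_H = 1 if all 7 edges of H are present in G. Then P[X_H = 1] = p^{7} = (1/2)^{7} = 1/128.
By linearity of expectation: E[X] = Σ_H E[X_H] = 135135 · p^{7} = 135135 · 1/128 = 135135/128.
Numerically: E[X] ≈ 1055.74.

E[X] = 135135 · (1/2)^{7} = 135135/128 ≈ 1055.74.


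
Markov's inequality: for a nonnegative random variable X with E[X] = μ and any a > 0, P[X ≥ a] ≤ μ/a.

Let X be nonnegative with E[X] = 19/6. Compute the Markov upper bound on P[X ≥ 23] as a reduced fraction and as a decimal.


μ = E[X] = 19/6, a = 23.
Markov: P[X ≥ 23] ≤ μ/a = (19/6)/23 = 19/138.
Numerically: ≈ 0.137681.
(Since a = 23 > μ = 3.166667, the bound 19/138 is < 1 and informative.)

P[X ≥ 23] ≤ 19/138 ≈ 0.137681.


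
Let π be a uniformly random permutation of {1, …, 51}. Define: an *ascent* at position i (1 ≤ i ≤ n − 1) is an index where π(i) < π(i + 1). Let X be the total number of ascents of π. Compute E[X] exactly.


Write X = Σ X_I over i = 1, …, 50, with X_I the indicator of one ascent.
There are 50 indicators.
For each fixed i, the pair (π(i), π(i+1)) is a uniformly random ordered pair of distinct values from {1, …, 51}; by symmetry P[π(i) < π(i+1)] = 1/2.
By linearity: E[X] = 50 · (1/2) = (51 − 1) · (1/2) = 25 ≈ 25.000.

E[X] = 25 = 25.000.


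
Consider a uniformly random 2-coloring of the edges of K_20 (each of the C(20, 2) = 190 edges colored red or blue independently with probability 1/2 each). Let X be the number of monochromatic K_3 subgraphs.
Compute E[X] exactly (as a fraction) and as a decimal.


Let X = Σ_S X_S over the C(20, 3) = 1140 subsets S of size 3, where X_S = 1 if the K_3 on S is monochromatic.
For a fixed S, the K_3 on S has C(3, 2) = 3 edges. P[all 3 edges red] = (1/2)^3, and likewise for blue, so P[monochromatic] = 2·(1/2)^3 = 2^{1 − 3} = 1/4.
Summing: E[X] = C(20, 3) · 2^{1 − 3} = 1140 · 1/4 = 285.
Numerically: E[X] ≈ 285.000000.

E[X] = C(20,3)·2^(1−C(3,2)) = 285 ≈ 285.000000.


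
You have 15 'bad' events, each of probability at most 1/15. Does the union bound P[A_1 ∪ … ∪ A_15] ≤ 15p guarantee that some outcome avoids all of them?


Union bound: P[∪_{i=1}^{15} A_i] ≤ Σ_i P[A_i] ≤ 15·p = 15·(1/15) = 1.
Numerically: 1 ≈ 1.00000.
Is 1 < 1? NO.
Since the bound 1 is ≥ 1, the union bound is uninformative here; it does NOT by itself certify existence.

15·p = 1 ≈ 1.00000; existence NOT certified by the union bound.


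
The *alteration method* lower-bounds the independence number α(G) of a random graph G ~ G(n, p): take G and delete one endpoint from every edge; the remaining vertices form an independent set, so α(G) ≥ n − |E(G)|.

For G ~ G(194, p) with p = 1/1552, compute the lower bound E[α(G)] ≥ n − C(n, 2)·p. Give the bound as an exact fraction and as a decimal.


E[|E(G)|] = C(194, 2)·p = 18721 · (1/1552) = 193/16.
E[α(G)] ≥ n − E[|E(G)|] = 194 − 193/16 = 2911/16.
Numerically: ≈ 181.93750.
(This is only a lower bound; the true E[α(G)] may be larger.)

E[α(G)] ≥ 2911/16 ≈ 181.93750.


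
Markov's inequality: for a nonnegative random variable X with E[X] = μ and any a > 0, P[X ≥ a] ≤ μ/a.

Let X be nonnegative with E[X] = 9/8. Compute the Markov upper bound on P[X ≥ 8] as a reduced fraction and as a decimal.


μ = E[X] = 9/8, a = 8.
Markov: P[X ≥ 8] ≤ μ/a = (9/8)/8 = 9/64.
Numerically: ≈ 0.14062.
(Since a = 8 > μ = 1.12500, the bound 9/64 is < 1 and informative.)

P[X ≥ 8] ≤ 9/64 ≈ 0.14062.


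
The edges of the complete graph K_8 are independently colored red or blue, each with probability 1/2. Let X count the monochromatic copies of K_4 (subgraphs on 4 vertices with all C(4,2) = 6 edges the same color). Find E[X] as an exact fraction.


Let X = Σ_S X_S over the C(8, 4) = 70 subsets S of size 4, where X_S = 1 if the K_4 on S is monochromatic.
For a fixed S, the K_4 on S has C(4, 2) = 6 edges. P[all 6 edges red] = (1/2)^6, and likewise for blue, so P[monochromatic] = 2·(1/2)^6 = 2^{1 − 6} = 1/32.
Summing: E[X] = C(8, 4) · 2^{1 − 6} = 70 · 1/32 = 35/16.
Numerically: E[X] ≈ 2.187500.

E[X] = C(8,4)·2^(1−C(4,2)) = 35/16 ≈ 2.187500.


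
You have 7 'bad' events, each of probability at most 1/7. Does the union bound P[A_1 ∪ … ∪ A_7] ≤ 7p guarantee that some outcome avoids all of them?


Union bound: P[∪_{i=1}^{7} A_i] ≤ Σ_i P[A_i] ≤ 7·p = 7·(1/7) = 1.
Numerically: 1 ≈ 1.0000000.
Is 1 < 1? NO.
Since the bound 1 is ≥ 1, the union bound is uninformative here; it does NOT by itself certify existence.

7·p = 1 ≈ 1.0000000; existence NOT certified by the union bound.


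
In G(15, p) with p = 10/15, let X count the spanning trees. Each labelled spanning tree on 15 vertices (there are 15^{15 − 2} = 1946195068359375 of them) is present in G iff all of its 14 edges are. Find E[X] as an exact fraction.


K_15 has 15^{15 − 2} = 1946195068359375 labelled spanning trees.
For each such spanning tree H, let X_H = 1 if all 14 edges of H are present in G. Then P[X_H = 1] = p^{14} = (2/3)^{14} = 16384/4782969.
Summing the indicators: E[X] = Σ_H E[X_H] = 1946195068359375 · p^{14} = 1946195068359375 · 16384/4782969 = 20000000000000/3.
Numerically: E[X] ≈ 6.66667e+12.

E[X] = 1946195068359375 · (2/3)^{14} = 20000000000000/3 ≈ 6.66667e+12.


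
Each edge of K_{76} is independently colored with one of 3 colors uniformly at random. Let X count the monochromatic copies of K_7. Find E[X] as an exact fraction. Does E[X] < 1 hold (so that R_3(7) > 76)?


E[X] = C(76, 7) · 3^{1 − 21} = 2186189400 · 3^{−20} = 2186189400/3486784401.
As a reduced fraction: E[X] = 728729800/1162261467 ≈ 0.627.
Is E[X] < 1? YES.
Since E[X] < 1, there exists a 3-coloring of K_{76} with no monochromatic K_7; hence R_3(7) > 76.

E[X] = 728729800/1162261467 ≈ 0.627; E[X] < 1, so R_3(7) > 76.


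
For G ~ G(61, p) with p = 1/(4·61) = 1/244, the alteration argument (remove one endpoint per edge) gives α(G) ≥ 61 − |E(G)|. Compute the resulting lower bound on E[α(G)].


E[|E(G)|] = C(61, 2)·p = 1830 · (1/244) = 15/2.
E[α(G)] ≥ n − E[|E(G)|] = 61 − 15/2 = 107/2.
Numerically: ≈ 53.50000.
(This is only a lower bound; the true E[α(G)] may be larger.)

E[α(G)] ≥ 107/2 ≈ 53.50000.


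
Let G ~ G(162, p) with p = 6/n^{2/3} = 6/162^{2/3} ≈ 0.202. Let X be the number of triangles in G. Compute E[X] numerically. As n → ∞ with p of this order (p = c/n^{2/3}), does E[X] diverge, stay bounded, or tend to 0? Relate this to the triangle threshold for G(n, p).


Number of potential triangles: C(162, 3) = 695520.
Each occurs with probability p³ ≈ (0.202)³ ≈ 8.23045e-03.
By linearity: E[X] = C(162, 3)·p³ ≈ 695520 · 8.23045e-03 ≈ 5724.444.
Since α = 2/3 < 1, p = c/n^{2/3} ≫ 1/n is above the triangle threshold p ~ 1/n. Asymptotically E[X] ~ (c³/6)·n^{3(1−α)} = (6³/6)·n^{1} → ∞; triangles are abundant w.h.p.

E[X] ≈ 5724.444; in regime p = Θ(1/n^{2/3}) E[X] diverges (above the triangle threshold p ~ 1/n).


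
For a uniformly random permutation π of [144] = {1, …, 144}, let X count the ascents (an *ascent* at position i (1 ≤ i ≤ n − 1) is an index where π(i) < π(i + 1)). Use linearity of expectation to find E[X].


Write X = Σ X_I over i = 1, …, 143, with X_I the indicator of one ascent.
There are 143 indicators.
For each fixed i, the pair (π(i), π(i+1)) is a uniformly random ordered pair of distinct values from {1, …, 144}; by symmetry P[π(i) < π(i+1)] = 1/2.
By linearity: E[X] = 143 · (1/2) = (144 − 1) · (1/2) = 143/2 ≈ 71.500.

E[X] = 143/2 = 71.500.


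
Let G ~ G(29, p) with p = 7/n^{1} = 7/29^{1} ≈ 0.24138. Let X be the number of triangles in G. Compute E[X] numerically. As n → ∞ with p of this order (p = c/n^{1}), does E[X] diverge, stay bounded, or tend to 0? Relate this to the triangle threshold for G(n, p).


Number of potential triangles: C(29, 3) = 3654.
Each occurs with probability p³ ≈ (0.24138)³ ≈ 1.4063717e-02.
By linearity: E[X] = C(29, 3)·p³ ≈ 3654 · 1.4063717e-02 ≈ 51.38882.
Here α = 1, so p = 7/n is exactly at the triangle threshold p ~ 1/n. Asymptotically E[X] → c³/6 = 7³/6 = 343/6 ≈ 57.16667, a bounded constant. In this regime the triangle count is asymptotically Poisson(c³/6).

E[X] ≈ 51.38882; in regime p = Θ(1/n^{1}) E[X] stays bounded (at the triangle threshold p ~ 1/n).


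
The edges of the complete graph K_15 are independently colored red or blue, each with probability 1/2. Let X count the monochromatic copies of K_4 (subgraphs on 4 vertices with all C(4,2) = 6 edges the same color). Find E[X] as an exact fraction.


Let X = Σ_S X_S over the C(15, 4) = 1365 subsets S of size 4, where X_S = 1 if the K_4 on S is monochromatic.
For a fixed S, the K_4 on S has C(4, 2) = 6 edges. P[all 6 edges red] = (1/2)^6, and likewise for blue, so P[monochromatic] = 2·(1/2)^6 = 2^{1 − 6} = 1/32.
Summing: E[X] = C(15, 4) · 2^{1 − 6} = 1365 · 1/32 = 1365/32.
Numerically: E[X] ≈ 42.65625.

E[X] = C(15,4)·2^(1−C(4,2)) = 1365/32 ≈ 42.65625.


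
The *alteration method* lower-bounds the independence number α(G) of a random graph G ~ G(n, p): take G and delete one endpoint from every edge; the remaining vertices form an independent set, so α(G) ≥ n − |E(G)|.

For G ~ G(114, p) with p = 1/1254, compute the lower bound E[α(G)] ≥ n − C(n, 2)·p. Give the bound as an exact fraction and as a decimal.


E[|E(G)|] = C(114, 2)·p = 6441 · (1/1254) = 113/22.
E[α(G)] ≥ n − E[|E(G)|] = 114 − 113/22 = 2395/22.
Numerically: ≈ 108.864.
(This is only a lower bound; the true E[α(G)] may be larger.)

E[α(G)] ≥ 2395/22 ≈ 108.864.


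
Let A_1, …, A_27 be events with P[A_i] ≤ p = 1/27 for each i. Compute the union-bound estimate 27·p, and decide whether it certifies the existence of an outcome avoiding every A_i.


Union bound: P[∪_{i=1}^{27} A_i] ≤ Σ_i P[A_i] ≤ 27·p = 27·(1/27) = 1.
Numerically: 1 ≈ 1.0000.
Is 1 < 1? NO.
Since the bound 1 is ≥ 1, the union bound is uninformative here; it does NOT by itself certify existence.

27·p = 1 ≈ 1.0000; existence NOT certified by the union bound.


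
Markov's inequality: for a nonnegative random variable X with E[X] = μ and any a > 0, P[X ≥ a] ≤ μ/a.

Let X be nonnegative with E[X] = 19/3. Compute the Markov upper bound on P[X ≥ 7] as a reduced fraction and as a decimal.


μ = E[X] = 19/3, a = 7.
Markov: P[X ≥ 7] ≤ μ/a = (19/3)/7 = 19/21.
Numerically: ≈ 0.90476.
(Since a = 7 > μ = 6.33333, the bound 19/21 is < 1 and informative.)

P[X ≥ 7] ≤ 19/21 ≈ 0.90476.


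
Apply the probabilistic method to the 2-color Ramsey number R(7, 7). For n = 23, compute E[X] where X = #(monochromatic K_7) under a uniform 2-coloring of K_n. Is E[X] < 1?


E[X] = C(23, 7) · 2^{1 − 21} = 245157 · 2^{−20} = 245157/1048576.
As a reduced fraction: E[X] = 245157/1048576 ≈ 0.234.
Is E[X] < 1? YES.
Since E[X] < 1, there exists a 2-coloring of K_{23} with no monochromatic K_7; hence R(7, 7) > 23.

E[X] = 245157/1048576 ≈ 0.234; E[X] < 1, so R(7, 7) > 23.


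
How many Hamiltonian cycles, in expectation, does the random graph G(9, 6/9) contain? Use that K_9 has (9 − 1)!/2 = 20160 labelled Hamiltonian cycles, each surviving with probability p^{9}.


K_9 has (9 − 1)!/2 = 20160 labelled Hamiltonian cycles.
For each such Hamiltonian cycle H, let X_H = 1 if all 9 edges of H are present in G. Then P[X_H = 1] = p^{9} = (2/3)^{9} = 512/19683.
Summing the indicators: E[X] = Σ_H E[X_H] = 20160 · p^{9} = 20160 · 512/19683 = 1146880/2187.
Numerically: E[X] ≈ 524.41.

E[X] = 20160 · (2/3)^{9} = 1146880/2187 ≈ 524.41.


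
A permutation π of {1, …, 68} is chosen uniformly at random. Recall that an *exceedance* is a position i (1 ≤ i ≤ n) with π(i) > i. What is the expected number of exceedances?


Write X = Σ_{i=1}^{68} X_i, where X_i = 1_{π(i) > i}.
For each fixed i, π(i) is uniform over {1, …, 68} (marginal of a uniform permutation), so P[π(i) > i] = (n − i)/n. Summing: Σ_{i=1}^{68} (n − i)/n = (0 + 1 + … + 67)/68 = 68(68 − 1)/(2·68) = (68 − 1)/2.
Hence E[X] = Σ_{i=1}^{68} (68 − i)/68 = 67/2 ≈ 33.50000.

E[X] = 67/2 = 33.50000.


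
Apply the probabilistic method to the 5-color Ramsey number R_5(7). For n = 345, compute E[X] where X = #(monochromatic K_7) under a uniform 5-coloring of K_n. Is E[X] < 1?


E[X] = C(345, 7) · 5^{1 − 21} = 108567596033820 · 5^{−20} = 108567596033820/95367431640625.
As a reduced fraction: E[X] = 21713519206764/19073486328125 ≈ 1.13841.
Is E[X] < 1? NO.
Since E[X] ≥ 1, the first-moment bound is inconclusive at n = 345; it does NOT by itself certify R_5(7) > 345.

E[X] = 21713519206764/19073486328125 ≈ 1.13841; E[X] ≥ 1; first-moment method inconclusive here.


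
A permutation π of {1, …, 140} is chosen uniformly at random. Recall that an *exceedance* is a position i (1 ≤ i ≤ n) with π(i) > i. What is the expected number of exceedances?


Write X = Σ_{i=1}^{140} X_i, where X_i = 1_{π(i) > i}.
For each fixed i, π(i) is uniform over {1, …, 140} (marginal of a uniform permutation), so P[π(i) > i] = (n − i)/n. Summing: Σ_{i=1}^{140} (n − i)/n = (0 + 1 + … + 139)/140 = 140(140 − 1)/(2·140) = (140 − 1)/2.
Hence E[X] = Σ_{i=1}^{140} (140 − i)/140 = 139/2 ≈ 69.5000.

E[X] = 139/2 = 69.5000.


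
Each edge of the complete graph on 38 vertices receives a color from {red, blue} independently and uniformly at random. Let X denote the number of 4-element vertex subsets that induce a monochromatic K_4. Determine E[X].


Let X = Σ_S X_S over the C(38, 4) = 73815 subsets S of size 4, where X_S = 1 if the K_4 on S is monochromatic.
For a fixed S, the K_4 on S has C(4, 2) = 6 edges. P[all 6 edges red] = (1/2)^6, and likewise for blue, so P[monochromatic] = 2·(1/2)^6 = 2^{1 − 6} = 1/32.
By linearity: E[X] = C(38, 4) · 2^{1 − 6} = 73815 · 1/32 = 73815/32.
Numerically: E[X] ≈ 2306.718750.

E[X] = C(38,4)·2^(1−C(4,2)) = 73815/32 ≈ 2306.718750.


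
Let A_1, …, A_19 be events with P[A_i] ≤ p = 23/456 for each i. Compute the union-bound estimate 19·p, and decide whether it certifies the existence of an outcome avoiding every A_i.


Union bound: P[∪_{i=1}^{19} A_i] ≤ Σ_i P[A_i] ≤ 19·p = 19·(23/456) = 23/24.
Numerically: 23/24 ≈ 0.9583.
Is 23/24 < 1? YES.
Since P[∪ A_i] ≤ 23/24 < 1, the complement has P[∩ A_i^c] ≥ 1 − 23/24 = 1/24 > 0, so some outcome avoids every A_i.

19·p = 23/24 ≈ 0.9583; existence CERTIFIED by the union bound.


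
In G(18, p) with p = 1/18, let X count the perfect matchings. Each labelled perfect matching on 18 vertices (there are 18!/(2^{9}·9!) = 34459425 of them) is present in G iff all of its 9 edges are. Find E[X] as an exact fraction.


K_18 has 18!/(2^{9}·9!) = 34459425 labelled perfect matchings.
For each such perfect matching H, let X_H = 1 if all 9 edges of H are present in G. Then P[X_H = 1] = p^{9} = (1/18)^{9} = 1/198359290368.
By linearity: E[X] = Σ_H E[X_H] = 34459425 · p^{9} = 34459425 · 1/198359290368 = 425425/2448880128.
Numerically: E[X] ≈ 0.000173722.

E[X] = 34459425 · (1/18)^{9} = 425425/2448880128 ≈ 0.000173722.


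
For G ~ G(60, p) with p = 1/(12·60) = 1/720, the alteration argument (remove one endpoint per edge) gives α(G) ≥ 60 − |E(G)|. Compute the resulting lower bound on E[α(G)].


E[|E(G)|] = C(60, 2)·p = 1770 · (1/720) = 59/24.
E[α(G)] ≥ n − E[|E(G)|] = 60 − 59/24 = 1381/24.
Numerically: ≈ 57.541667.
(This is only a lower bound; the true E[α(G)] may be larger.)

E[α(G)] ≥ 1381/24 ≈ 57.541667.


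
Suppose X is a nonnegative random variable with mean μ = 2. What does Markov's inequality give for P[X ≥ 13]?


μ = E[X] = 2, a = 13.
Markov: P[X ≥ 13] ≤ μ/a = (2)/13 = 2/13.
Numerically: ≈ 0.1538.
(Since a = 13 > μ = 2.0000, the bound 2/13 is < 1 and informative.)

P[X ≥ 13] ≤ 2/13 ≈ 0.1538.


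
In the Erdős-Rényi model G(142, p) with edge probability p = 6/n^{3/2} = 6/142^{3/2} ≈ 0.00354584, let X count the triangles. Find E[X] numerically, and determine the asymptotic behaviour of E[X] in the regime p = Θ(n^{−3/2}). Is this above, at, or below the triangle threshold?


Number of potential triangles: C(142, 3) = 467180.
Each occurs with probability p³ ≈ (0.00354584)³ ≈ 4.45816565e-08.
By linearity: E[X] = C(142, 3)·p³ ≈ 467180 · 4.45816565e-08 ≈ 0.020828.
Since α = 3/2 > 1, p = c/n^{3/2} = o(1/n) is below the triangle threshold p ~ 1/n. Asymptotically E[X] ~ (c³/6)·n^{3(1−α)} = (6³/6)·n^{-1.5} → 0, so by Markov's inequality G has no triangles w.h.p.

E[X] ≈ 0.020828; in regime p = Θ(1/n^{3/2}) E[X] tends to 0 (below the triangle threshold p ~ 1/n).
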